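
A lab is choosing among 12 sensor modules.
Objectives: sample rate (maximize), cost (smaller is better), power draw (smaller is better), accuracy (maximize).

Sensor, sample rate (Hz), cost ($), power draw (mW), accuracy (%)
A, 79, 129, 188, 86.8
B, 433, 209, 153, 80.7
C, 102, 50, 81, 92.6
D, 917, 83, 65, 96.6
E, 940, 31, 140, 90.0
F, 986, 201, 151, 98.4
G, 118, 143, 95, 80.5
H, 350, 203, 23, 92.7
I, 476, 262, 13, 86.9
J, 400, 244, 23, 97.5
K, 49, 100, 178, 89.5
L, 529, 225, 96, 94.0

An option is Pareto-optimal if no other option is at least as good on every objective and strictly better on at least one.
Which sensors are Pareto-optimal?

C, D, E, F, H, I, J

A: dominated by C (sample rate 102≥79, cost 50≤129, power draw 81≤188, accuracy 92.6≥86.8).
B: dominated by D (sample rate 917≥433, cost 83≤209, power draw 65≤153, accuracy 96.6≥80.7).
C: not dominated.
D: not dominated.
E: not dominated (best cost).
F: not dominated (best sample rate).
G: dominated by D (sample rate 917≥118, cost 83≤143, power draw 65≤95, accuracy 96.6≥80.5).
H: not dominated.
I: not dominated (best power draw).
J: not dominated.
K: dominated by C (sample rate 102≥49, cost 50≤100, power draw 81≤178, accuracy 92.6≥89.5).
L: dominated by D (sample rate 917≥529, cost 83≤225, power draw 65≤96, accuracy 96.6≥94.0).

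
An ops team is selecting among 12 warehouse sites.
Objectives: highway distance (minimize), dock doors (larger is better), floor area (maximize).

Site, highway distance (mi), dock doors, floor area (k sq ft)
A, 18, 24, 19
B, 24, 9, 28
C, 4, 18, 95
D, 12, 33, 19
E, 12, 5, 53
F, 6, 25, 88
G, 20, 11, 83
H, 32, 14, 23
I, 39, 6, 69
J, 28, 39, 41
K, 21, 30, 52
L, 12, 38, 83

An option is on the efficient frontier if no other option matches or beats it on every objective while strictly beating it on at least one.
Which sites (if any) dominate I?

C, F, G, L

C: highway distance 4≤39, dock doors 18≥6, floor area 95≥69 — dominates I.
F: highway distance 6≤39, dock doors 25≥6, floor area 88≥69 — dominates I.
G: highway distance 20≤39, dock doors 11≥6, floor area 83≥69 — dominates I.
L: highway distance 12≤39, dock doors 38≥6, floor area 83≥69 — dominates I.
Others (A, B, D, E, H, J, K) are each worse than I on at least one objective.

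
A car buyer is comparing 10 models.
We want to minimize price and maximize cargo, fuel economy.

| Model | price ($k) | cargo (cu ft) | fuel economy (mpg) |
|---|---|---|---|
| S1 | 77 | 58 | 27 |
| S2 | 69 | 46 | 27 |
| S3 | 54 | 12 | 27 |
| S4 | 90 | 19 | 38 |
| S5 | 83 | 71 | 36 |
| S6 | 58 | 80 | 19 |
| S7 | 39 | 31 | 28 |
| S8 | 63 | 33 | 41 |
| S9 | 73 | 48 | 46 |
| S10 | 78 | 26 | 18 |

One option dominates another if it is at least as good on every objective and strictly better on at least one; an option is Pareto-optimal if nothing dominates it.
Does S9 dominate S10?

Yes

S9 vs S10: price 73≤78, cargo 48≥26, fuel economy 46≥18 — S9 is at least as good on every objective with at least one strict improvement.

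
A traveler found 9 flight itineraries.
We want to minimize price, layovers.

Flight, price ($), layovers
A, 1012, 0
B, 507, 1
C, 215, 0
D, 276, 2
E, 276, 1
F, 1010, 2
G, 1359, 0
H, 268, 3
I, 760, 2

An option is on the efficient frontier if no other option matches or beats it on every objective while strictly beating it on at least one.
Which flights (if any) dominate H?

C: price 215≤268, layovers 0≤3 — dominates H.
Others (A, B, D, E, F, G, I) are each worse than H on at least one objective.

C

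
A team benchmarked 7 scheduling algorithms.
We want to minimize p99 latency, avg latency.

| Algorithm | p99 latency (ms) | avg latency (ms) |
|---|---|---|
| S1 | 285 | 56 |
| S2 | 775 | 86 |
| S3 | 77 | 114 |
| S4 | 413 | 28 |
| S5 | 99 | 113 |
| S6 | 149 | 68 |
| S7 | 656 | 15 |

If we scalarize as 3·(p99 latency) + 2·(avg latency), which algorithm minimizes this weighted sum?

S3

S1: 3·285 + 2·56 = 967
S2: 3·775 + 2·86 = 2497
S3: 3·77 + 2·114 = 459
S4: 3·413 + 2·28 = 1295
S5: 3·99 + 2·113 = 523
S6: 3·149 + 2·68 = 583
S7: 3·656 + 2·15 = 1998
Lowest: S3 at 459.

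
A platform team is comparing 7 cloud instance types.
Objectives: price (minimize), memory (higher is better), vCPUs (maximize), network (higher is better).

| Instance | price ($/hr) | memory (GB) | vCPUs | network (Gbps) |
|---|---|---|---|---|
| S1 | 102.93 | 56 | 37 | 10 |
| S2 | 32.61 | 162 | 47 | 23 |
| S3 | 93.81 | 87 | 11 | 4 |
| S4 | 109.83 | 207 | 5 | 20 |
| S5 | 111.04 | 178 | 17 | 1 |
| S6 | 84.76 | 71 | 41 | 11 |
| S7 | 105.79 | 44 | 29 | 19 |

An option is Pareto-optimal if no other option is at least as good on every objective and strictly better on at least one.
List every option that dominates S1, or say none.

S2, S6

S2: price 32.61≤102.93, memory 162≥56, vCPUs 47≥37, network 23≥10 — dominates S1.
S6: price 84.76≤102.93, memory 71≥56, vCPUs 41≥37, network 11≥10 — dominates S1.
Others (S3, S4, S5, S7) are each worse than S1 on at least one objective.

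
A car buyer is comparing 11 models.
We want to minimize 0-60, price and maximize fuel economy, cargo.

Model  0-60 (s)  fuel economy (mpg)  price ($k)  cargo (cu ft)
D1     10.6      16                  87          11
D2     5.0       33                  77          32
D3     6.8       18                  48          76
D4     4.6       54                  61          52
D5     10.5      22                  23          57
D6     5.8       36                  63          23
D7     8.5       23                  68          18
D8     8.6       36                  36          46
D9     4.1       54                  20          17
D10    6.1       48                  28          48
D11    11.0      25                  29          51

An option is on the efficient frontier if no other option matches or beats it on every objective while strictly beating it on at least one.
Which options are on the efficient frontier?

D1: dominated by D2 (0-60 5.0≤10.6, fuel economy 33≥16, price 77≤87, cargo 32≥11).
D2: dominated by D4 (0-60 4.6≤5.0, fuel economy 54≥33, price 61≤77, cargo 52≥32).
D3: not dominated (best cargo).
D4: not dominated.
D5: not dominated.
D6: dominated by D4 (0-60 4.6≤5.8, fuel economy 54≥36, price 61≤63, cargo 52≥23).
D7: dominated by D4 (0-60 4.6≤8.5, fuel economy 54≥23, price 61≤68, cargo 52≥18).
D8: dominated by D10 (0-60 6.1≤8.6, fuel economy 48≥36, price 28≤36, cargo 48≥46).
D9: not dominated (best 0-60).
D10: not dominated.
D11: not dominated.

D3, D4, D5, D9, D10, D11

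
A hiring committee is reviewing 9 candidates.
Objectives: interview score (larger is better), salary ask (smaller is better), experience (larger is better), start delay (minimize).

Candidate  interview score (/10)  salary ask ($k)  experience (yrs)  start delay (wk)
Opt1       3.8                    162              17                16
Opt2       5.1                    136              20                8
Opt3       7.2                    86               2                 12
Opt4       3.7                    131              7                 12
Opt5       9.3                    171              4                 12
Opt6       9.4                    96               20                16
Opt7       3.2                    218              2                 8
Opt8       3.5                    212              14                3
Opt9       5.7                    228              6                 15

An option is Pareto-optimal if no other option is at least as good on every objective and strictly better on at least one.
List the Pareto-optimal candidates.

Opt2, Opt3, Opt4, Opt5, Opt6, Opt8, Opt9

Opt1: dominated by Opt2 (interview score 5.1≥3.8, salary ask 136≤162, experience 20≥17, start delay 8≤16).
Opt2: not dominated.
Opt3: not dominated (best salary ask).
Opt4: not dominated.
Opt5: not dominated.
Opt6: not dominated (best interview score).
Opt7: dominated by Opt2 (interview score 5.1≥3.2, salary ask 136≤218, experience 20≥2, start delay 8≤8).
Opt8: not dominated (best start delay).
Opt9: not dominated.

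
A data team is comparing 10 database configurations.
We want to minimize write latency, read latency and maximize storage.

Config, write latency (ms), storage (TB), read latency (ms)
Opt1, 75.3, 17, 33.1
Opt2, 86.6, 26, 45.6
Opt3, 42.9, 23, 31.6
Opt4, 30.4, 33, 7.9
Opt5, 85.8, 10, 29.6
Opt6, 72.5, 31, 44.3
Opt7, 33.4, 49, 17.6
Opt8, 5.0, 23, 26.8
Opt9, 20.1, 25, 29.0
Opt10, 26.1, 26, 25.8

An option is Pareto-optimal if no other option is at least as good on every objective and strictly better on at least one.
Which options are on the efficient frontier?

Opt4, Opt7, Opt8, Opt9, Opt10

Opt1: dominated by Opt3 (write latency 42.9≤75.3, storage 23≥17, read latency 31.6≤33.1).
Opt2: dominated by Opt4 (write latency 30.4≤86.6, storage 33≥26, read latency 7.9≤45.6).
Opt3: dominated by Opt4 (write latency 30.4≤42.9, storage 33≥23, read latency 7.9≤31.6).
Opt4: not dominated (best read latency).
Opt5: dominated by Opt4 (write latency 30.4≤85.8, storage 33≥10, read latency 7.9≤29.6).
Opt6: dominated by Opt4 (write latency 30.4≤72.5, storage 33≥31, read latency 7.9≤44.3).
Opt7: not dominated (best storage).
Opt8: not dominated (best write latency).
Opt9: not dominated.
Opt10: not dominated.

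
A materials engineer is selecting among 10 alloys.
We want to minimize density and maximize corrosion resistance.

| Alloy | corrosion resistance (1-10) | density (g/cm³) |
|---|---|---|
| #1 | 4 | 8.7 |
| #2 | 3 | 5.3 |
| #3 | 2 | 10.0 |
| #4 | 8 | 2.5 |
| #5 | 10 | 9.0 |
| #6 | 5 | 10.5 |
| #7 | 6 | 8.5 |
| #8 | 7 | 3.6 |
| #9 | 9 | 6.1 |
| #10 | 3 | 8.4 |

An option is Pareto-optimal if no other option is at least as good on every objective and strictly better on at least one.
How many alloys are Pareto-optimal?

3

#1: dominated by #4 (corrosion resistance 8≥4, density 2.5≤8.7).
#2: dominated by #4 (corrosion resistance 8≥3, density 2.5≤5.3).
#3: dominated by #1 (corrosion resistance 4≥2, density 8.7≤10.0).
#4: not dominated (best density).
#5: not dominated (best corrosion resistance).
#6: dominated by #4 (corrosion resistance 8≥5, density 2.5≤10.5).
#7: dominated by #4 (corrosion resistance 8≥6, density 2.5≤8.5).
#8: dominated by #4 (corrosion resistance 8≥7, density 2.5≤3.6).
#9: not dominated.
#10: dominated by #2 (corrosion resistance 3≥3, density 5.3≤8.4).
Pareto-optimal: #4, #5, #9 → 3.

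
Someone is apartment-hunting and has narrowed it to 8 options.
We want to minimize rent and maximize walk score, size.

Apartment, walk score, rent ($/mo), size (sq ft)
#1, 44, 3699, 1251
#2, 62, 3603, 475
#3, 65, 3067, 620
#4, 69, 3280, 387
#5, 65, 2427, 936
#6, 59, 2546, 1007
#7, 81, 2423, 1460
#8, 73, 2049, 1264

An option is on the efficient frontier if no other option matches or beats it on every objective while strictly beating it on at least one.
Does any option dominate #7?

#1: worse on walk score (44 vs 81).
#2: worse on walk score (62 vs 81).
#3: worse on walk score (65 vs 81).
#4: worse on walk score (69 vs 81).
#5: worse on walk score (65 vs 81).
#6: worse on walk score (59 vs 81).
#8: worse on walk score (73 vs 81).
No option is at least as good as #7 on every objective and strictly better on one.

No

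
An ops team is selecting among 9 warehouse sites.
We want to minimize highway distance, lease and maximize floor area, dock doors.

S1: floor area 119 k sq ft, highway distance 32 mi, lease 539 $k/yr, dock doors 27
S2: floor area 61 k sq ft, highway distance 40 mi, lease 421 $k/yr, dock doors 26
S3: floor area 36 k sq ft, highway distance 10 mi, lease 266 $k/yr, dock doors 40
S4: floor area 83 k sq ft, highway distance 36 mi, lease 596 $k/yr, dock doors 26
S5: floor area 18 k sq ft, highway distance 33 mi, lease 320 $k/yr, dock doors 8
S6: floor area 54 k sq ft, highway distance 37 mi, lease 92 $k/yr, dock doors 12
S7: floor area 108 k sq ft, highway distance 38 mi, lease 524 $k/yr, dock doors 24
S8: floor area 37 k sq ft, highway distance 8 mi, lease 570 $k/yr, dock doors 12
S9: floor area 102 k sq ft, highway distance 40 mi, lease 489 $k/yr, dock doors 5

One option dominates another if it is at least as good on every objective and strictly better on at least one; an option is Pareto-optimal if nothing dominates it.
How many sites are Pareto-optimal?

7

S1: not dominated (best floor area).
S2: not dominated.
S3: not dominated (best dock doors).
S4: dominated by S1 (floor area 119≥83, highway distance 32≤36, lease 539≤596, dock doors 27≥26).
S5: dominated by S3 (floor area 36≥18, highway distance 10≤33, lease 266≤320, dock doors 40≥8).
S6: not dominated (best lease).
S7: not dominated.
S8: not dominated (best highway distance).
S9: not dominated.
Pareto-optimal: S1, S2, S3, S6, S7, S8, S9 → 7.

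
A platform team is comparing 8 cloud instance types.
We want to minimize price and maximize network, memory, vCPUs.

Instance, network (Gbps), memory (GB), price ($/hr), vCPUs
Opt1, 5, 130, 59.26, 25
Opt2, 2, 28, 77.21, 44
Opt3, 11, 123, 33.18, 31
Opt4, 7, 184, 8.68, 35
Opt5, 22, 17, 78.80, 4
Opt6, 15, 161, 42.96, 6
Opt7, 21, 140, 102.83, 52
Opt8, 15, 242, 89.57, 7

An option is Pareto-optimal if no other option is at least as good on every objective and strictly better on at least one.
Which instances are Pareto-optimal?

Opt2, Opt3, Opt4, Opt5, Opt6, Opt7, Opt8

Opt1: dominated by Opt4 (network 7≥5, memory 184≥130, price 8.68≤59.26, vCPUs 35≥25).
Opt2: not dominated.
Opt3: not dominated.
Opt4: not dominated (best price).
Opt5: not dominated (best network).
Opt6: not dominated.
Opt7: not dominated (best vCPUs).
Opt8: not dominated (best memory).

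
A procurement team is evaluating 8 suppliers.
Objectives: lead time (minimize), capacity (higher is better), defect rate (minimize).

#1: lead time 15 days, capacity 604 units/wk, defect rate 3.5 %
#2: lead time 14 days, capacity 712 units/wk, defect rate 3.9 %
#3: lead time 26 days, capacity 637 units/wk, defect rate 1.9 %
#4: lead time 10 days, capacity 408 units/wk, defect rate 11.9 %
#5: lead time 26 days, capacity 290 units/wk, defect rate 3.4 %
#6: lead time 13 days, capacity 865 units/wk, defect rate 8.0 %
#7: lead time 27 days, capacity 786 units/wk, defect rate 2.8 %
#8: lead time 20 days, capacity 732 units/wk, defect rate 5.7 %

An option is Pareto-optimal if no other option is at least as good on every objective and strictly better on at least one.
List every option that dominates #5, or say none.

#3

#3: lead time 26≤26, capacity 637≥290, defect rate 1.9≤3.4 — dominates #5.
Others (#1, #2, #4, #6, #7, #8) are each worse than #5 on at least one objective.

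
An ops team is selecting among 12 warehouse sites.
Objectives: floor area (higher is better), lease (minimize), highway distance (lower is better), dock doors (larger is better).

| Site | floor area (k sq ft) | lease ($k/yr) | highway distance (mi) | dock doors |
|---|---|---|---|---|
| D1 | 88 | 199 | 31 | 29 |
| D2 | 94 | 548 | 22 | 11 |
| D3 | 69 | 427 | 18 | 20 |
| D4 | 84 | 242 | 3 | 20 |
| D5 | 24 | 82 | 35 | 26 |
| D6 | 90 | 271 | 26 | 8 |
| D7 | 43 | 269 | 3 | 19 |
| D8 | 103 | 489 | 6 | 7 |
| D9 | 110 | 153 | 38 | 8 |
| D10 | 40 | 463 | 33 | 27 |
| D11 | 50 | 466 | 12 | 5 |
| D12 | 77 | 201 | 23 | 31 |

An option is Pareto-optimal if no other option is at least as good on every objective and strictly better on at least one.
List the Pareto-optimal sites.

D1: not dominated.
D2: not dominated.
D3: dominated by D4 (floor area 84≥69, lease 242≤427, highway distance 3≤18, dock doors 20≥20).
D4: not dominated.
D5: not dominated (best lease).
D6: not dominated.
D7: dominated by D4 (floor area 84≥43, lease 242≤269, highway distance 3≤3, dock doors 20≥19).
D8: not dominated.
D9: not dominated (best floor area).
D10: dominated by D1 (floor area 88≥40, lease 199≤463, highway distance 31≤33, dock doors 29≥27).
D11: dominated by D4 (floor area 84≥50, lease 242≤466, highway distance 3≤12, dock doors 20≥5).
D12: not dominated (best dock doors).

D1, D2, D4, D5, D6, D8, D9, D12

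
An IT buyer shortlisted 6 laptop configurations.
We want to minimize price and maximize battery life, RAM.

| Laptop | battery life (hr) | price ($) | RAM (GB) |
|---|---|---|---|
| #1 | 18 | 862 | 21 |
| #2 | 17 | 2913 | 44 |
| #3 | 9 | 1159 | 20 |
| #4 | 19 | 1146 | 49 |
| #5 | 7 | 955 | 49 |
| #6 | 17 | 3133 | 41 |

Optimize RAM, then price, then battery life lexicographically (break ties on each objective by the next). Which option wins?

#5

First maximize RAM: best is 49, kept {#4, #5}.
Then minimize price: best is 955, kept {#5}.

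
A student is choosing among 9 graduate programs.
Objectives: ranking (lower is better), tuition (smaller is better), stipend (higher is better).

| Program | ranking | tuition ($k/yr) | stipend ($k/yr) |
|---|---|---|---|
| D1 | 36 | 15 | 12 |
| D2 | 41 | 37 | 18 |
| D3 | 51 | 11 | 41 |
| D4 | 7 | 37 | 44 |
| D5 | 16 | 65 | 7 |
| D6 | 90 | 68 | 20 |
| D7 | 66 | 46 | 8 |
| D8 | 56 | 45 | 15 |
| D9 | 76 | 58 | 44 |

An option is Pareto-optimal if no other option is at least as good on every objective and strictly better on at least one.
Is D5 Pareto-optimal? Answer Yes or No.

No

D4 vs D5: ranking 7≤16, tuition 37≤65, stipend 44≥7 — D4 is at least as good on every objective and strictly better on at least one, so D4 dominates D5.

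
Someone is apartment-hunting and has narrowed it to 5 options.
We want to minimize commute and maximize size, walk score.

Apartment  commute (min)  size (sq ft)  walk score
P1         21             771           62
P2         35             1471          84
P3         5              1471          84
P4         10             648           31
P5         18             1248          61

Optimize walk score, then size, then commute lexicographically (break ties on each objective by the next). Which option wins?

First maximize walk score: best is 84, kept {P2, P3}.
Then maximize size: best is 1471, kept {P2, P3}.
Then minimize commute: best is 5, kept {P3}.

P3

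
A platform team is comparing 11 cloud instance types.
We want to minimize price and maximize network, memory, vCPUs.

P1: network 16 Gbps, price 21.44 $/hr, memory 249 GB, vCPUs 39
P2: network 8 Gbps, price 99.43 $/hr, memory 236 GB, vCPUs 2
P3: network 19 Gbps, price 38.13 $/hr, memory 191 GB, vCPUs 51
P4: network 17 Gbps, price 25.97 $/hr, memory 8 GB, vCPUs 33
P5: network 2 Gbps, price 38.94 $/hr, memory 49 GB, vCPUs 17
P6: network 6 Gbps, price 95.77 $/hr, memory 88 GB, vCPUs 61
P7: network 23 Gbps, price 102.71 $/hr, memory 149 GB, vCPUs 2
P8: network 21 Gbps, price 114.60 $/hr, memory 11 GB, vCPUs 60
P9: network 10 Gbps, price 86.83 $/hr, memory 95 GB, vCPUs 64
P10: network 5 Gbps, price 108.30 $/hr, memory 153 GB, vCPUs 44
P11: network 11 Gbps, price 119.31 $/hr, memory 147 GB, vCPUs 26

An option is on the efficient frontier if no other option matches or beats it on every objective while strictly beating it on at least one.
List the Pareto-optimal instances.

P1, P3, P4, P7, P8, P9

P1: not dominated (best price).
P2: dominated by P1 (network 16≥8, price 21.44≤99.43, memory 249≥236, vCPUs 39≥2).
P3: not dominated.
P4: not dominated.
P5: dominated by P1 (network 16≥2, price 21.44≤38.94, memory 249≥49, vCPUs 39≥17).
P6: dominated by P9 (network 10≥6, price 86.83≤95.77, memory 95≥88, vCPUs 64≥61).
P7: not dominated (best network).
P8: not dominated.
P9: not dominated (best vCPUs).
P10: dominated by P3 (network 19≥5, price 38.13≤108.30, memory 191≥153, vCPUs 51≥44).
P11: dominated by P1 (network 16≥11, price 21.44≤119.31, memory 249≥147, vCPUs 39≥26).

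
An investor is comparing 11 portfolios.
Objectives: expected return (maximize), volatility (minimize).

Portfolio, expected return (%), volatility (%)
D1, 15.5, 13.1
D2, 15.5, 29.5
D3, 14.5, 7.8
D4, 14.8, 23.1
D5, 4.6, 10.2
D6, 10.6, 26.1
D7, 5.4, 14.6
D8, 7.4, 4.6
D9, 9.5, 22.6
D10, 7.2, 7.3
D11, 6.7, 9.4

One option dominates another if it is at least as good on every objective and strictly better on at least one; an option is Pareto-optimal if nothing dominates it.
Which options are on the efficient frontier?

D1, D3, D8

D1: not dominated.
D2: dominated by D1 (expected return 15.5≥15.5, volatility 13.1≤29.5).
D3: not dominated.
D4: dominated by D1 (expected return 15.5≥14.8, volatility 13.1≤23.1).
D5: dominated by D3 (expected return 14.5≥4.6, volatility 7.8≤10.2).
D6: dominated by D1 (expected return 15.5≥10.6, volatility 13.1≤26.1).
D7: dominated by D1 (expected return 15.5≥5.4, volatility 13.1≤14.6).
D8: not dominated (best volatility).
D9: dominated by D1 (expected return 15.5≥9.5, volatility 13.1≤22.6).
D10: dominated by D8 (expected return 7.4≥7.2, volatility 4.6≤7.3).
D11: dominated by D3 (expected return 14.5≥6.7, volatility 7.8≤9.4).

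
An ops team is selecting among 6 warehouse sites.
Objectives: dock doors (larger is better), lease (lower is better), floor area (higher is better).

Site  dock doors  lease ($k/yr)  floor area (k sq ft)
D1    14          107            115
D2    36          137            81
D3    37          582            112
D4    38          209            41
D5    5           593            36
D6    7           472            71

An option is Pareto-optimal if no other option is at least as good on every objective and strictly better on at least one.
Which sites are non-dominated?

D1, D2, D3, D4

D1: not dominated (best lease).
D2: not dominated.
D3: not dominated.
D4: not dominated (best dock doors).
D5: dominated by D1 (dock doors 14≥5, lease 107≤593, floor area 115≥36).
D6: dominated by D1 (dock doors 14≥7, lease 107≤472, floor area 115≥71).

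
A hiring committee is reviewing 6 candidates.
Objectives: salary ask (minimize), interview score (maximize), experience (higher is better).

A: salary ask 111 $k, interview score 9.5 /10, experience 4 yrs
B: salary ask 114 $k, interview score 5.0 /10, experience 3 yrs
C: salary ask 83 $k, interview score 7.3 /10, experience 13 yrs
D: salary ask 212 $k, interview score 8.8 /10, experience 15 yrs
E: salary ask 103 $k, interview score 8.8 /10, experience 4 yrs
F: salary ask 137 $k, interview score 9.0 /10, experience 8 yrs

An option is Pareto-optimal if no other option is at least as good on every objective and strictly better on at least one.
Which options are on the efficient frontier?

A, C, D, E, F

A: not dominated (best interview score).
B: dominated by A (salary ask 111≤114, interview score 9.5≥5.0, experience 4≥3).
C: not dominated (best salary ask).
D: not dominated (best experience).
E: not dominated.
F: not dominated.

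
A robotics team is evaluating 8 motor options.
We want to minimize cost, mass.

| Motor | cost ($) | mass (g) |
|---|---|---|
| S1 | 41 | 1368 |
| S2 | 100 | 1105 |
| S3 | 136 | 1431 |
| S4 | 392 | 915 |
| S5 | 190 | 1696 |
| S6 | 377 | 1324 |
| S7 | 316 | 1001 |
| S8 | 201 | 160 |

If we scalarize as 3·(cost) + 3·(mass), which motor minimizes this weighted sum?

S8

S1: 3·41 + 3·1368 = 4227
S2: 3·100 + 3·1105 = 3615
S3: 3·136 + 3·1431 = 4701
S4: 3·392 + 3·915 = 3921
S5: 3·190 + 3·1696 = 5658
S6: 3·377 + 3·1324 = 5103
S7: 3·316 + 3·1001 = 3951
S8: 3·201 + 3·160 = 1083
Lowest: S8 at 1083.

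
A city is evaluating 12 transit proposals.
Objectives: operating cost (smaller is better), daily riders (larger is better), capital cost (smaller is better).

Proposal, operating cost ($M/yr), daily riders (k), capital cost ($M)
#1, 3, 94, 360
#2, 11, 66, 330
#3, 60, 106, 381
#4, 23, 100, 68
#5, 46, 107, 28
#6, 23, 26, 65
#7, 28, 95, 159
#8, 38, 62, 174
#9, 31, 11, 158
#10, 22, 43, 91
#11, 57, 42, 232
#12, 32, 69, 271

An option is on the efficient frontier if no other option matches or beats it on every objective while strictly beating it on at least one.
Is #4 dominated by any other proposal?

No

#1: worse on daily riders (94 vs 100).
#2: worse on daily riders (66 vs 100).
#3: worse on operating cost (60 vs 23).
#5: worse on operating cost (46 vs 23).
#6: worse on daily riders (26 vs 100).
#7: worse on operating cost (28 vs 23).
#8: worse on operating cost (38 vs 23).
#9: worse on operating cost (31 vs 23).
#10: worse on daily riders (43 vs 100).
#11: worse on operating cost (57 vs 23).
#12: worse on operating cost (32 vs 23).
No option is at least as good as #4 on every objective and strictly better on one.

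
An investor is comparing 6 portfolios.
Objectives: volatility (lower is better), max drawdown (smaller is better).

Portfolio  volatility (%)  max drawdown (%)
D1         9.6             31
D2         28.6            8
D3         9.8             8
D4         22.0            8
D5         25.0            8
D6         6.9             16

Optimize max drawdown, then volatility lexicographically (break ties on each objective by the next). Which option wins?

First minimize max drawdown: best is 8, kept {D2, D3, D4, D5}.
Then minimize volatility: best is 9.8, kept {D3}.

D3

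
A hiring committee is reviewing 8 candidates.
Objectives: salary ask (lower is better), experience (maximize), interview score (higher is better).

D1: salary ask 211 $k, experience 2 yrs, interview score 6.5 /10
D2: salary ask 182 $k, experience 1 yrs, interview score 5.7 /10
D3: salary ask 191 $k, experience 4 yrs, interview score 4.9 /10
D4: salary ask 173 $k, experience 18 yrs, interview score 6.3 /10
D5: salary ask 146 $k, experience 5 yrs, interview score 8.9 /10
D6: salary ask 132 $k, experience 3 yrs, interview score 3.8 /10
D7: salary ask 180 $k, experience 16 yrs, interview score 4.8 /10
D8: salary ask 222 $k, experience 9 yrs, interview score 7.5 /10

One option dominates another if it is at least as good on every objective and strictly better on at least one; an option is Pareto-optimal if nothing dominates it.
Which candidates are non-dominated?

D1: dominated by D5 (salary ask 146≤211, experience 5≥2, interview score 8.9≥6.5).
D2: dominated by D4 (salary ask 173≤182, experience 18≥1, interview score 6.3≥5.7).
D3: dominated by D4 (salary ask 173≤191, experience 18≥4, interview score 6.3≥4.9).
D4: not dominated (best experience).
D5: not dominated (best interview score).
D6: not dominated (best salary ask).
D7: dominated by D4 (salary ask 173≤180, experience 18≥16, interview score 6.3≥4.8).
D8: not dominated.

D4, D5, D6, D8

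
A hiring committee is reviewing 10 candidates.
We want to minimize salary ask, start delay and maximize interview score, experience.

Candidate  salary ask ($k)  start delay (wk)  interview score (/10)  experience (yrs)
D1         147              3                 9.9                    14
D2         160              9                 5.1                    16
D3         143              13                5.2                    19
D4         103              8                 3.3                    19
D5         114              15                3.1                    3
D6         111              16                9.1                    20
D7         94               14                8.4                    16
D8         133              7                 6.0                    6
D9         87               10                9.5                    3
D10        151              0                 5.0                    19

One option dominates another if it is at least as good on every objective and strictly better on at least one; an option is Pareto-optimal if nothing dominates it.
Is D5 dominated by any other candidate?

D4 vs D5: salary ask 103≤114, start delay 8≤15, interview score 3.3≥3.1, experience 19≥3 — D4 is at least as good on every objective and strictly better on at least one, so D4 dominates D5.

Yes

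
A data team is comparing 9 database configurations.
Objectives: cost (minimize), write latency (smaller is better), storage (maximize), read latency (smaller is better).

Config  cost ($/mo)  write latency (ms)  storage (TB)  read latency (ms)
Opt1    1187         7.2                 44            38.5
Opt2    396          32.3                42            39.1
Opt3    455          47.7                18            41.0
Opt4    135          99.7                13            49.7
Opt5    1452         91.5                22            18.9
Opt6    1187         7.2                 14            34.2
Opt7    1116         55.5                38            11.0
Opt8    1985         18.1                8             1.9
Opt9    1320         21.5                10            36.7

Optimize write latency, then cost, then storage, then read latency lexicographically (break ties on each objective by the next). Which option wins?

First minimize write latency: best is 7.2, kept {Opt1, Opt6}.
Then minimize cost: best is 1187, kept {Opt1, Opt6}.
Then maximize storage: best is 44, kept {Opt1}.

Opt1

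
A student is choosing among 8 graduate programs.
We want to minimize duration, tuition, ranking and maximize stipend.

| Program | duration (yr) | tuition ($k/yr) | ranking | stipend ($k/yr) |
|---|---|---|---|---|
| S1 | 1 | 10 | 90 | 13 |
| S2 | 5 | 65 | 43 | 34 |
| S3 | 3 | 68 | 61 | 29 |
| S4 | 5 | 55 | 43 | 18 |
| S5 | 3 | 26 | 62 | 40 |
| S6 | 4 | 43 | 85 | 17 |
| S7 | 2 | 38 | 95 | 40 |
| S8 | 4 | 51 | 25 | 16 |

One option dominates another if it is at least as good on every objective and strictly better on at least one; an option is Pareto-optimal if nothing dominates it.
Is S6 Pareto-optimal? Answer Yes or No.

No

S5 vs S6: duration 3≤4, tuition 26≤43, ranking 62≤85, stipend 40≥17 — S5 is at least as good on every objective and strictly better on at least one, so S5 dominates S6.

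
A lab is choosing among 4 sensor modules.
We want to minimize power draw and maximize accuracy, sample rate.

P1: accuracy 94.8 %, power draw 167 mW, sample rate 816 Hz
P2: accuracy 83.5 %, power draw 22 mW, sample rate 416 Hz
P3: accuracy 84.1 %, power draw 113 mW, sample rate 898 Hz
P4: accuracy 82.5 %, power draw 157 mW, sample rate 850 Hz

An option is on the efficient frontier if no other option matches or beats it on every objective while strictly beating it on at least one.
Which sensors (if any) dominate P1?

none

P2: worse on accuracy (83.5 vs 94.8).
P3: worse on accuracy (84.1 vs 94.8).
P4: worse on accuracy (82.5 vs 94.8).
No option dominates P1.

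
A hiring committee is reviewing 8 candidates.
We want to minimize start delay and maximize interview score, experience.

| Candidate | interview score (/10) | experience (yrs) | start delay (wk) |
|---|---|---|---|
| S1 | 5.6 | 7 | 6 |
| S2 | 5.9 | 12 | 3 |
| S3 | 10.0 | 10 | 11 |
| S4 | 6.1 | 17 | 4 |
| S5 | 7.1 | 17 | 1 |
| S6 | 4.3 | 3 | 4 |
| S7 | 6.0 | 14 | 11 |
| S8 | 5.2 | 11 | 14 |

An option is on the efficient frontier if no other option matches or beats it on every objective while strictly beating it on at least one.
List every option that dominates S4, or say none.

S5

S5: interview score 7.1≥6.1, experience 17≥17, start delay 1≤4 — dominates S4.
Others (S1, S2, S3, S6, S7, S8) are each worse than S4 on at least one objective.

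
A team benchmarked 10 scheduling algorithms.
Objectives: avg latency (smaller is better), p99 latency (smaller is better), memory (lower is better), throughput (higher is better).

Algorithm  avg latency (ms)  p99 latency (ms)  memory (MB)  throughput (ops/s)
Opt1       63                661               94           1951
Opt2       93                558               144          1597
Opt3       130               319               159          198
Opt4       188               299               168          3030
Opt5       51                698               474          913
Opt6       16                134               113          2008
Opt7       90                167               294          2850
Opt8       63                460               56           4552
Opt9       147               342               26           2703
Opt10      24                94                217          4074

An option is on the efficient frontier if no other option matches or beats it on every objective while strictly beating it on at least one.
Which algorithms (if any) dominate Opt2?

Opt6, Opt8

Opt6: avg latency 16≤93, p99 latency 134≤558, memory 113≤144, throughput 2008≥1597 — dominates Opt2.
Opt8: avg latency 63≤93, p99 latency 460≤558, memory 56≤144, throughput 4552≥1597 — dominates Opt2.
Others (Opt1, Opt3, Opt4, Opt5, Opt7, Opt9, Opt10) are each worse than Opt2 on at least one objective.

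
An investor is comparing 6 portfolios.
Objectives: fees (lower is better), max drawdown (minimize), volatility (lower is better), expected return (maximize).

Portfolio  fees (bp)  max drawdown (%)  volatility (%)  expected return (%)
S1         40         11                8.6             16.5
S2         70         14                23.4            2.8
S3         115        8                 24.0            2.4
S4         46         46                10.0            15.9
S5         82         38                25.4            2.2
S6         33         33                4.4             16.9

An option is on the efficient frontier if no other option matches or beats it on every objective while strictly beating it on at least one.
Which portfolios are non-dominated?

S1: not dominated.
S2: dominated by S1 (fees 40≤70, max drawdown 11≤14, volatility 8.6≤23.4, expected return 16.5≥2.8).
S3: not dominated (best max drawdown).
S4: dominated by S1 (fees 40≤46, max drawdown 11≤46, volatility 8.6≤10.0, expected return 16.5≥15.9).
S5: dominated by S1 (fees 40≤82, max drawdown 11≤38, volatility 8.6≤25.4, expected return 16.5≥2.2).
S6: not dominated (best fees).

S1, S3, S6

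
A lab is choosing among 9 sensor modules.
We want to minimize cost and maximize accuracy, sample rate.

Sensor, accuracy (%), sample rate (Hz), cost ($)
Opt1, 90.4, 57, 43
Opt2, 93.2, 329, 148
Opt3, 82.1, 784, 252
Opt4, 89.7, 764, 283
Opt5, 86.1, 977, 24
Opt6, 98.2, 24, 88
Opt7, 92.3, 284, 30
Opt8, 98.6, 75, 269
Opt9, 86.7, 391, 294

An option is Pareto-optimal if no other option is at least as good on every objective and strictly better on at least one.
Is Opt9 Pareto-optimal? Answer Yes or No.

Opt4 vs Opt9: accuracy 89.7≥86.7, sample rate 764≥391, cost 283≤294 — Opt4 is at least as good on every objective and strictly better on at least one, so Opt4 dominates Opt9.

No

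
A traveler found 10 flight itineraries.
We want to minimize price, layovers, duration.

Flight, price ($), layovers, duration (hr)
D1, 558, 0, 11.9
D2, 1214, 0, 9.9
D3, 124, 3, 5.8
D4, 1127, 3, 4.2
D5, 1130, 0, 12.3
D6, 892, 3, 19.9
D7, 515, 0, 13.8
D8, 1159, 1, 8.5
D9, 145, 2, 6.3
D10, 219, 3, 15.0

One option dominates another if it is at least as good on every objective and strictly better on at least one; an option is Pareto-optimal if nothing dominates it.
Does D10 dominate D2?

No

D10 vs D2: D10 is worse on layovers (3 vs 0), so it does not dominate D2.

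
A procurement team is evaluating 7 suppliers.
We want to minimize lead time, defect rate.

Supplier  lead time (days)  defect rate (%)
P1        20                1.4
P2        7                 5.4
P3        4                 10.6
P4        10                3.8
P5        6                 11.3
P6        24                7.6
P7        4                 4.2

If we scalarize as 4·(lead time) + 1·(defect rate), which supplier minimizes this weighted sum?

P1: 4·20 + 1·1.4 = 81.4
P2: 4·7 + 1·5.4 = 33.4
P3: 4·4 + 1·10.6 = 26.6
P4: 4·10 + 1·3.8 = 43.8
P5: 4·6 + 1·11.3 = 35.3
P6: 4·24 + 1·7.6 = 103.6
P7: 4·4 + 1·4.2 = 20.2
Lowest: P7 at 20.2.

P7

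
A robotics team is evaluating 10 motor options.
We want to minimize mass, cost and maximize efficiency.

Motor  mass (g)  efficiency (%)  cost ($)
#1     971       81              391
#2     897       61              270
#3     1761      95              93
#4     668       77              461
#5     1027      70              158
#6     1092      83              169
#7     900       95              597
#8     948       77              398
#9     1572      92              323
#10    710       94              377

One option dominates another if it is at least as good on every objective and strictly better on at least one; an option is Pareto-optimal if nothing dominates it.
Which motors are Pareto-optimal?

#2, #3, #4, #5, #6, #7, #9, #10

#1: dominated by #10 (mass 710≤971, efficiency 94≥81, cost 377≤391).
#2: not dominated.
#3: not dominated (best cost).
#4: not dominated (best mass).
#5: not dominated.
#6: not dominated.
#7: not dominated.
#8: dominated by #10 (mass 710≤948, efficiency 94≥77, cost 377≤398).
#9: not dominated.
#10: not dominated.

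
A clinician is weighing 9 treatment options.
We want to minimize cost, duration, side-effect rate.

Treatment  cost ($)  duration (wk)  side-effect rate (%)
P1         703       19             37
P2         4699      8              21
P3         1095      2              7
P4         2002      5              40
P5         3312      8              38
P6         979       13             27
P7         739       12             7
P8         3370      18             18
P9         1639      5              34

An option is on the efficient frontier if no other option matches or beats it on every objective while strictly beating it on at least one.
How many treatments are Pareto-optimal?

P1: not dominated (best cost).
P2: dominated by P3 (cost 1095≤4699, duration 2≤8, side-effect rate 7≤21).
P3: not dominated (best duration).
P4: dominated by P3 (cost 1095≤2002, duration 2≤5, side-effect rate 7≤40).
P5: dominated by P3 (cost 1095≤3312, duration 2≤8, side-effect rate 7≤38).
P6: dominated by P7 (cost 739≤979, duration 12≤13, side-effect rate 7≤27).
P7: not dominated.
P8: dominated by P3 (cost 1095≤3370, duration 2≤18, side-effect rate 7≤18).
P9: dominated by P3 (cost 1095≤1639, duration 2≤5, side-effect rate 7≤34).
Pareto-optimal: P1, P3, P7 → 3.

3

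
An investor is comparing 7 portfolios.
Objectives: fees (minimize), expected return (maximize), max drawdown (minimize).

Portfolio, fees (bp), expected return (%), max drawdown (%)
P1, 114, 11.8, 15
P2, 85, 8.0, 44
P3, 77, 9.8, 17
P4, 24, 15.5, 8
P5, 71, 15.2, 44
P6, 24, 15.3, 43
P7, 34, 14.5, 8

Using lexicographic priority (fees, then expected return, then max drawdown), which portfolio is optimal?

First minimize fees: best is 24, kept {P4, P6}.
Then maximize expected return: best is 15.5, kept {P4}.

P4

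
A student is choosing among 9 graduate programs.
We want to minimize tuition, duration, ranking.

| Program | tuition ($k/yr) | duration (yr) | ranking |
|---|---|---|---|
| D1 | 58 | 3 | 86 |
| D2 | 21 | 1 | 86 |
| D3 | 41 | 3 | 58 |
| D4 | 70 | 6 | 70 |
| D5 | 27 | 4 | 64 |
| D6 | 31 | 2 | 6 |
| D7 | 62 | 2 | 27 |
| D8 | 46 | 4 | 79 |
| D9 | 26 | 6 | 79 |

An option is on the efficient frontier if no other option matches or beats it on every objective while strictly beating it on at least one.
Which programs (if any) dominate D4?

D3: tuition 41≤70, duration 3≤6, ranking 58≤70 — dominates D4.
D5: tuition 27≤70, duration 4≤6, ranking 64≤70 — dominates D4.
D6: tuition 31≤70, duration 2≤6, ranking 6≤70 — dominates D4.
D7: tuition 62≤70, duration 2≤6, ranking 27≤70 — dominates D4.
Others (D1, D2, D8, D9) are each worse than D4 on at least one objective.

D3, D5, D6, D7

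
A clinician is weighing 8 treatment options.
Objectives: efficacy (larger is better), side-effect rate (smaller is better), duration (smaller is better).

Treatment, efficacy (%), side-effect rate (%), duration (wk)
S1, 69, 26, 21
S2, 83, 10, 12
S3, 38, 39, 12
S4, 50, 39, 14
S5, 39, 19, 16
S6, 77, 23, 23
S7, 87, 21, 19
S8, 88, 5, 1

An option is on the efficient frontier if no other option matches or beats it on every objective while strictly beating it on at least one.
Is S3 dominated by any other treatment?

Yes

S2 vs S3: efficacy 83≥38, side-effect rate 10≤39, duration 12≤12 — S2 is at least as good on every objective and strictly better on at least one, so S2 dominates S3.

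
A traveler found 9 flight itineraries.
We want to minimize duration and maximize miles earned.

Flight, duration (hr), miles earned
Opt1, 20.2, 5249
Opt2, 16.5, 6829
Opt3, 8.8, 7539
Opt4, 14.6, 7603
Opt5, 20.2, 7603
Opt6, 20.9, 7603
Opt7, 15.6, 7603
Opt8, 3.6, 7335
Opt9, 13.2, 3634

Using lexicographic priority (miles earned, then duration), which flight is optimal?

First maximize miles earned: best is 7603, kept {Opt4, Opt5, Opt6, Opt7}.
Then minimize duration: best is 14.6, kept {Opt4}.

Opt4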